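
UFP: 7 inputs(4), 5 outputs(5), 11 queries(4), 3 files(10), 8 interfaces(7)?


UFP = EI*4 + EO*5 + EQ*4 + ILF*10 + EIF*7
UFP = 7*4 + 5*5 + 11*4 + 3*10 + 8*7
UFP = 28 + 25 + 44 + 30 + 56
UFP = 183

183


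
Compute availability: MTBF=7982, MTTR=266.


Availability = MTBF / (MTBF + MTTR)
Availability = 7982 / (7982 + 266)
Availability = 7982 / 8248
Availability = 96.775%

96.775%


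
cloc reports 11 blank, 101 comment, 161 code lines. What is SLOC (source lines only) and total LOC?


Total LOC = blank + comment + code
Total LOC = 11 + 101 + 161 = 273
SLOC (source only) = code = 161

Total LOC: 273, SLOC: 161


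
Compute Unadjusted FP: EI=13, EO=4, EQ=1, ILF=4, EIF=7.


UFP = EI*4 + EO*5 + EQ*4 + ILF*10 + EIF*7
UFP = 13*4 + 4*5 + 1*4 + 4*10 + 7*7
UFP = 52 + 20 + 4 + 40 + 49
UFP = 165

165


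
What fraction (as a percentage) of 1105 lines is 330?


Coverage = covered / total * 100
Coverage = 330 / 1105 * 100
Coverage = 29.86%

29.86%


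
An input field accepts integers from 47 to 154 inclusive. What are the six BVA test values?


Range: [47, 154]
Boundaries: just below min, min, min+1, max-1, max, just above max
Values: [46, 47, 48, 153, 154, 155]

[46, 47, 48, 153, 154, 155]


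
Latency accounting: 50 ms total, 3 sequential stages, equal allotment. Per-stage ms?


Formula: per_stage = total_budget / stages
per_stage = 50 / 3
per_stage = 16.67 ms

16.67 ms


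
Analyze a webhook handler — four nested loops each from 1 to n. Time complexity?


Reasoning: four levels of nesting
Complexity: O(n^4)

O(n^4)


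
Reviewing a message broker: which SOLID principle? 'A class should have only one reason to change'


This describes the Single Responsibility Principle (SRP)

Single Responsibility Principle (SRP)


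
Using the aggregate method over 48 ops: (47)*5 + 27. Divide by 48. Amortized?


Formula: Amortized cost = Total cost / Operations
Total cost = (47 * 5) + (1 * 27)
Total cost = 235 + 27 = 262
Amortized = 262 / 48 = 5.4583

5.4583


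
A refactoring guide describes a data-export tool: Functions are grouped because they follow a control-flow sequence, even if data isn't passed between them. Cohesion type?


Reasoning: Grouped by order of execution within a routine, not by data flow
Type: Procedural cohesion

Procedural cohesion


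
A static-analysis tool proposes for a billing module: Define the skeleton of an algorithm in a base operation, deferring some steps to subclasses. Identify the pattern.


This matches the Template Method pattern

Template Method


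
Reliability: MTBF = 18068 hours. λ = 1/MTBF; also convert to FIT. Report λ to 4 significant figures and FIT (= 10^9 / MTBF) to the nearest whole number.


Formula: λ = 1 / MTBF; FIT = λ × 1e9 = 1e9 / MTBF
λ = 1 / 18068 ≈ 5.535e-05 failures/hour
FIT = 1e9 / 18068 ≈ 55346 failures per 1e9 hours (nearest whole number)

λ = 5.535e-05 /h, FIT = 55346


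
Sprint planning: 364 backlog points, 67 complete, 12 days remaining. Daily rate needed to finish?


Formula: Required rate = Remaining points / Days left
Remaining = 364 - 67 = 297 points
Required rate = 297 / 12 = 24.75 points/day

24.75 points/day


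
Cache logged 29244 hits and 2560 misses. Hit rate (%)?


Formula: hit rate = hits / (hits + misses) * 100
hit rate = 29244 / (29244 + 2560) * 100
hit rate = 29244 / 31804 * 100
hit rate = 91.95%

91.95%


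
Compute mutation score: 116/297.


Mutation score = killed / total * 100
Mutation score = 116 / 297 * 100
Mutation score = 39.06%

39.06%


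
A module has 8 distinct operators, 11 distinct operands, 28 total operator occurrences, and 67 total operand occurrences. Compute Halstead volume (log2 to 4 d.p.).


Formula: V = N * log2(η), where N = N1 + N2 and η = η1 + η2
η = 8 + 11 = 19
N = 28 + 67 = 95
log2(19) ≈ 4.2479
V = 95 * 4.2479 = 403.55

403.55


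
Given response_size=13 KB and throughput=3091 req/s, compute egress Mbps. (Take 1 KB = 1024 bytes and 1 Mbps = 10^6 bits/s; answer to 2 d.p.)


Formula: Mbps = payload_bytes * RPS * 8 / 1e6
Payload per request = 13 KB = 13 * 1024 = 13312 bytes
Total bytes/sec = 13312 * 3091 = 41147392
Total bits/sec = 41147392 * 8 = 329179136
Mbps = 329179136 / 1e6 = 329.18

329.18 Mbps


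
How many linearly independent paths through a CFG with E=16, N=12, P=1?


Formula: V(G) = E - N + 2P
V(G) = 16 - 12 + 2*1
V(G) = 4 + 2
V(G) = 6

6


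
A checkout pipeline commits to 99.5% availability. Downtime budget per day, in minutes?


Formula: allowed downtime = period * (100 - SLA) / 100
Period (day) = 1440 minutes
Unavailability fraction = (100 - 99.5) / 100
Allowed downtime = 1440 * (100 - 99.5) / 100
Allowed downtime = 7.2 minutes

7.2 minutes


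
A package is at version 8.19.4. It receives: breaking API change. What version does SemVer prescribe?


Current: 8.19.4
Change category: 'breaking API change' → major bump
SemVer rule: major bump → increment MAJOR, reset MINOR and PATCH to 0
New: 9.0.0

9.0.0


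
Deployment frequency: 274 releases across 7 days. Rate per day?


Formula: deployments per day = releases / days
= 274 / 7
= 39.143 deploys/day
(equivalently, 274.0 deploys/week)

39.143 deploys/day


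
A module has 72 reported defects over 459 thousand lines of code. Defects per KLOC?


Defect density = defects / KLOC
Defect density = 72 / 459
Defect density = 0.157 defects/KLOC

0.157 defects/KLOC


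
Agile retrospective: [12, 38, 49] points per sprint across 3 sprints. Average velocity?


Formula: Avg velocity = Total points / Number of sprints
Points: [12, 38, 49]
Sum = 12 + 38 + 49 = 99
Avg velocity = 99 / 3 = 33.0 points/sprint

33.0 points/sprint


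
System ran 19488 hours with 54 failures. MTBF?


Formula: MTBF = Total operating time / Number of failures
MTBF = 19488 / 54
MTBF = 360.89 hours

360.89 hours


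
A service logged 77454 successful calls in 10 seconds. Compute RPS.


Formula: throughput = requests / seconds
throughput = 77454 / 10
throughput = 7745.4 requests/second

7745.4 requests/second


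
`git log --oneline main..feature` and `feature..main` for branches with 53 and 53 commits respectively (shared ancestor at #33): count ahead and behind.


Common ancestor: commit #33
feature commits after divergence: 53 - 33 = 20
main commits after divergence: 53 - 33 = 20
feature is 20 commits ahead of main
main is 20 commits ahead of feature

feature ahead: 20, main ahead: 20


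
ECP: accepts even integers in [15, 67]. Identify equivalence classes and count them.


Constraint: even integers in [15, 67]
Class 1: x < 15 — out-of-range invalid
Class 2: x in [15,67] but odd — wrong type invalid
Class 3: x in [15,67] and even — valid
Class 4: x > 67 — out-of-range invalid
Total equivalence classes: 4

4 equivalence classes


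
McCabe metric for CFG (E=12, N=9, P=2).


Formula: V(G) = E - N + 2P
V(G) = 12 - 9 + 2*2
V(G) = 3 + 4
V(G) = 7

7


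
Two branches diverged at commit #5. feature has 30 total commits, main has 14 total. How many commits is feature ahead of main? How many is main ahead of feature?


Common ancestor: commit #5
feature commits after divergence: 30 - 5 = 25
main commits after divergence: 14 - 5 = 9
feature is 25 commits ahead of main
main is 9 commits ahead of feature

feature ahead: 25, main ahead: 9


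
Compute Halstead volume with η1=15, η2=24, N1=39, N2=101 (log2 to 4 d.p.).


Formula: V = N * log2(η), where N = N1 + N2 and η = η1 + η2
η = 15 + 24 = 39
N = 39 + 101 = 140
log2(39) ≈ 5.2854
V = 140 * 5.2854 = 739.96

739.96


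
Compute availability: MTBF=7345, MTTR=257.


Availability = MTBF / (MTBF + MTTR)
Availability = 7345 / (7345 + 257)
Availability = 7345 / 7602
Availability = 96.6193%

96.6193%


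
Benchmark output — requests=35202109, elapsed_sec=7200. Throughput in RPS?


Formula: throughput = requests / seconds
throughput = 35202109 / 7200
throughput = 4889.18 requests/second

4889.18 requests/second


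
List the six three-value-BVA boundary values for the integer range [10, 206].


Range: [10, 206]
Boundaries: just below min, min, min+1, max-1, max, just above max
Values: [9, 10, 11, 205, 206, 207]

[9, 10, 11, 205, 206, 207]


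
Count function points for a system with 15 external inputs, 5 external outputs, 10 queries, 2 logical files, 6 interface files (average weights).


UFP = EI*4 + EO*5 + EQ*4 + ILF*10 + EIF*7
UFP = 15*4 + 5*5 + 10*4 + 2*10 + 6*7
UFP = 60 + 25 + 40 + 20 + 42
UFP = 187

187


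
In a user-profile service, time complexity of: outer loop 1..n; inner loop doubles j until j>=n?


Reasoning: linear outer times logarithmic inner
Complexity: O(n log n)

O(n log n)


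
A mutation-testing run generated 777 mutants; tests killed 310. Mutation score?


Mutation score = killed / total * 100
Mutation score = 310 / 777 * 100
Mutation score = 39.9%

39.9%


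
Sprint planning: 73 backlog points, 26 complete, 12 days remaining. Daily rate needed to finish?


Formula: Required rate = Remaining points / Days left
Remaining = 73 - 26 = 47 points
Required rate = 47 / 12 = 3.92 points/day

3.92 points/day


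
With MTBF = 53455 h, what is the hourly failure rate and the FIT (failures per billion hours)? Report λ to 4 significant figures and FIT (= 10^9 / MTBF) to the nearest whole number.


Formula: λ = 1 / MTBF; FIT = λ × 1e9 = 1e9 / MTBF
λ = 1 / 53455 ≈ 1.871e-05 failures/hour
FIT = 1e9 / 53455 ≈ 18707 failures per 1e9 hours (nearest whole number)

λ = 1.871e-05 /h, FIT = 18707


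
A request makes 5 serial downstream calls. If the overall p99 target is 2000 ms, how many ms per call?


Formula: per_stage = total_budget / stages
per_stage = 2000 / 5
per_stage = 400.0 ms

400.0 ms


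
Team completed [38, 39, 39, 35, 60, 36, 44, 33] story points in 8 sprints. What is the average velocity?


Formula: Avg velocity = Total points / Number of sprints
Points: [38, 39, 39, 35, 60, 36, 44, 33]
Sum = 38 + 39 + 39 + 35 + 60 + 36 + 44 + 33 = 324
Avg velocity = 324 / 8 = 40.5 points/sprint

40.5 points/sprint


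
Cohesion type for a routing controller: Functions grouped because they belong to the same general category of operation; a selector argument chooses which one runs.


Reasoning: Grouped by category of activity, not by data or sequence
Type: Logical cohesion

Logical cohesion


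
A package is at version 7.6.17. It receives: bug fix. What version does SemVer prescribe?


Current: 7.6.17
Change category: 'bug fix' → patch bump
SemVer rule: patch bump → increment PATCH (MAJOR and MINOR unchanged)
New: 7.6.18

7.6.18


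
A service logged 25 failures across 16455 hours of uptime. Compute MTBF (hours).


Formula: MTBF = Total operating time / Number of failures
MTBF = 16455 / 25
MTBF = 658.2 hours

658.2 hours


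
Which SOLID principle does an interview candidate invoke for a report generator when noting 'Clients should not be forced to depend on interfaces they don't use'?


This describes the Interface Segregation Principle (ISP)

Interface Segregation Principle (ISP)


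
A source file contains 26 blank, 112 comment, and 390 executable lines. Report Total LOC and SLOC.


Total LOC = blank + comment + code
Total LOC = 26 + 112 + 390 = 528
SLOC (source only) = code = 390

Total LOC: 528, SLOC: 390


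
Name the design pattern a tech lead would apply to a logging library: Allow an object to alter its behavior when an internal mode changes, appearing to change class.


This matches the State pattern

State


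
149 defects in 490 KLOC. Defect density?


Defect density = defects / KLOC
Defect density = 149 / 490
Defect density = 0.304 defects/KLOC

0.304 defects/KLOC


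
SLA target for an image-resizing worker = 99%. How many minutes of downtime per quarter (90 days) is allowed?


Formula: allowed downtime = period * (100 - SLA) / 100
Period (quarter (90 days)) = 129600 minutes
Unavailability fraction = (100 - 99.0) / 100
Allowed downtime = 129600 * (100 - 99.0) / 100
Allowed downtime = 1296.0 minutes

1296.0 minutes


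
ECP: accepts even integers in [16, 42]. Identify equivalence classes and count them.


Constraint: even integers in [16, 42]
Class 1: x < 16 — out-of-range invalid
Class 2: x in [16,42] but odd — wrong type invalid
Class 3: x in [16,42] and even — valid
Class 4: x > 42 — out-of-range invalid
Total equivalence classes: 4

4 equivalence classes


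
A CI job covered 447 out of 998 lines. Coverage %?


Coverage = covered / total * 100
Coverage = 447 / 998 * 100
Coverage = 44.79%

44.79%


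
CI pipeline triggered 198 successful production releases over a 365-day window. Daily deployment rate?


Formula: deployments per day = releases / days
= 198 / 365
= 0.542 deploys/day
(equivalently, 3.8 deploys/week)

0.542 deploys/day


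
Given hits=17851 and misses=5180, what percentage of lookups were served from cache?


Formula: hit rate = hits / (hits + misses) * 100
hit rate = 17851 / (17851 + 5180) * 100
hit rate = 17851 / 23031 * 100
hit rate = 77.51%

77.51%


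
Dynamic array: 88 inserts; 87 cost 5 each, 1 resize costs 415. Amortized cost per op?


Formula: Amortized cost = Total cost / Operations
Total cost = (87 * 5) + (1 * 415)
Total cost = 435 + 415 = 850
Amortized = 850 / 88 = 9.6591

9.6591


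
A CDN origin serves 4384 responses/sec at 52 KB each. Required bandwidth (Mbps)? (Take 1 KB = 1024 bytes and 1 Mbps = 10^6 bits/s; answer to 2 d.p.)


Formula: Mbps = payload_bytes * RPS * 8 / 1e6
Payload per request = 52 KB = 52 * 1024 = 53248 bytes
Total bytes/sec = 53248 * 4384 = 233439232
Total bits/sec = 233439232 * 8 = 1867513856
Mbps = 1867513856 / 1e6 = 1867.51

1867.51 Mbps


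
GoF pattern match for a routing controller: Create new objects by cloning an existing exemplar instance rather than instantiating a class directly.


This matches the Prototype pattern

Prototype


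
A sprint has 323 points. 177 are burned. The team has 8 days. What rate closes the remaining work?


Formula: Required rate = Remaining points / Days left
Remaining = 323 - 177 = 146 points
Required rate = 146 / 8 = 18.25 points/day

18.25 points/day


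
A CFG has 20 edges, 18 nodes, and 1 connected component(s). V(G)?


Formula: V(G) = E - N + 2P
V(G) = 20 - 18 + 2*1
V(G) = 2 + 2
V(G) = 4

4


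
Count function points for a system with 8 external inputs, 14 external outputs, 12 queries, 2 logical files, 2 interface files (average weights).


UFP = EI*4 + EO*5 + EQ*4 + ILF*10 + EIF*7
UFP = 8*4 + 14*5 + 12*4 + 2*10 + 2*7
UFP = 32 + 70 + 48 + 20 + 14
UFP = 184

184


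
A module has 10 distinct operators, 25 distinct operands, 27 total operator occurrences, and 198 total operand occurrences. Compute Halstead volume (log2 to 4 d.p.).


Formula: V = N * log2(η), where N = N1 + N2 and η = η1 + η2
η = 10 + 25 = 35
N = 27 + 198 = 225
log2(35) ≈ 5.1293
V = 225 * 5.1293 = 1154.09

1154.09


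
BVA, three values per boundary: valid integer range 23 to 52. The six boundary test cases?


Range: [23, 52]
Boundaries: just below min, min, min+1, max-1, max, just above max
Values: [22, 23, 24, 51, 52, 53]

[22, 23, 24, 51, 52, 53]


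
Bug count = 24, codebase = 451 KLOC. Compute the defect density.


Defect density = defects / KLOC
Defect density = 24 / 451
Defect density = 0.053 defects/KLOC

0.053 defects/KLOC


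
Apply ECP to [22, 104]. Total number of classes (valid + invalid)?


Valid range: [22, 104]
Class 1: x < 22 — invalid
Class 2: 22 ≤ x ≤ 104 — valid
Class 3: x > 104 — invalid
Total equivalence classes: 3

3 equivalence classes


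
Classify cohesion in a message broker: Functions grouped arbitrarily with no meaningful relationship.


Reasoning: Worst: random grouping
Type: Coincidental cohesion

Coincidental cohesion


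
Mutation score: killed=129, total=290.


Mutation score = killed / total * 100
Mutation score = 129 / 290 * 100
Mutation score = 44.48%

44.48%


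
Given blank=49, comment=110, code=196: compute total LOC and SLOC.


Total LOC = blank + comment + code
Total LOC = 49 + 110 + 196 = 355
SLOC (source only) = code = 196

Total LOC: 355, SLOC: 196


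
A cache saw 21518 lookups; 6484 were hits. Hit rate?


Formula: hit rate = hits / (hits + misses) * 100
hit rate = 6484 / (6484 + 15034) * 100
hit rate = 6484 / 21518 * 100
hit rate = 30.13%

30.13%


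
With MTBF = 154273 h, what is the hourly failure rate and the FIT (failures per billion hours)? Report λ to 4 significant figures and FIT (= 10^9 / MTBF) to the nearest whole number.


Formula: λ = 1 / MTBF; FIT = λ × 1e9 = 1e9 / MTBF
λ = 1 / 154273 ≈ 6.482e-06 failures/hour
FIT = 1e9 / 154273 ≈ 6482 failures per 1e9 hours (nearest whole number)

λ = 6.482e-06 /h, FIT = 6482


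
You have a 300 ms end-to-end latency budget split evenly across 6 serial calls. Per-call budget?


Formula: per_stage = total_budget / stages
per_stage = 300 / 6
per_stage = 50.0 ms

50.0 ms


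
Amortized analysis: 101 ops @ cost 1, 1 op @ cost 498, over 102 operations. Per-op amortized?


Formula: Amortized cost = Total cost / Operations
Total cost = (101 * 1) + (1 * 498)
Total cost = 101 + 498 = 599
Amortized = 599 / 102 = 5.8725

5.8725


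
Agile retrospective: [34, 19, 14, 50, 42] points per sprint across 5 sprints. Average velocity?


Formula: Avg velocity = Total points / Number of sprints
Points: [34, 19, 14, 50, 42]
Sum = 34 + 19 + 14 + 50 + 42 = 159
Avg velocity = 159 / 5 = 31.8 points/sprint

31.8 points/sprint


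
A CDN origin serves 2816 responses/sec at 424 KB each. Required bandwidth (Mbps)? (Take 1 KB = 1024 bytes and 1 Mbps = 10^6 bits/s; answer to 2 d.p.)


Formula: Mbps = payload_bytes * RPS * 8 / 1e6
Payload per request = 424 KB = 424 * 1024 = 434176 bytes
Total bytes/sec = 434176 * 2816 = 1222639616
Total bits/sec = 1222639616 * 8 = 9781116928
Mbps = 9781116928 / 1e6 = 9781.12

9781.12 Mbps


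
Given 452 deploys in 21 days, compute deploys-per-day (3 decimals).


Formula: deployments per day = releases / days
= 452 / 21
= 21.524 deploys/day
(equivalently, 150.67 deploys/week)

21.524 deploys/day


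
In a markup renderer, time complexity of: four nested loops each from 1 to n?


Reasoning: four levels of nesting
Complexity: O(n^4)

O(n^4)


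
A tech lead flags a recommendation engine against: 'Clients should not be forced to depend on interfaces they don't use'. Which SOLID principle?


This describes the Interface Segregation Principle (ISP)

Interface Segregation Principle (ISP)


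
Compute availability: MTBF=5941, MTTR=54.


Availability = MTBF / (MTBF + MTTR)
Availability = 5941 / (5941 + 54)
Availability = 5941 / 5995
Availability = 99.0992%

99.0992%


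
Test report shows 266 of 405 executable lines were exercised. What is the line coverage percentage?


Coverage = covered / total * 100
Coverage = 266 / 405 * 100
Coverage = 65.68%

65.68%


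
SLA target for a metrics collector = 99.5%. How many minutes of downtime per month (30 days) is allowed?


Formula: allowed downtime = period * (100 - SLA) / 100
Period (month (30 days)) = 43200 minutes
Unavailability fraction = (100 - 99.5) / 100
Allowed downtime = 43200 * (100 - 99.5) / 100
Allowed downtime = 216.0 minutes

216.0 minutes


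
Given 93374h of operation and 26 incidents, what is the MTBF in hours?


Formula: MTBF = Total operating time / Number of failures
MTBF = 93374 / 26
MTBF = 3591.31 hours

3591.31 hours


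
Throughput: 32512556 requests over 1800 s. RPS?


Formula: throughput = requests / seconds
throughput = 32512556 / 1800
throughput = 18062.53 requests/second

18062.53 requests/second


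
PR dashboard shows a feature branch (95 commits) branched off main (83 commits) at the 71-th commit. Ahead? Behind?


Common ancestor: commit #71
feature commits after divergence: 95 - 71 = 24
main commits after divergence: 83 - 71 = 12
feature is 24 commits ahead of main
main is 12 commits ahead of feature

feature ahead: 24, main ahead: 12


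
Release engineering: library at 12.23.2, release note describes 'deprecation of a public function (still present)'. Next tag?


Current: 12.23.2
Change category: 'deprecation of a public function (still present)' → minor bump
SemVer rule: minor bump → increment MINOR, reset PATCH to 0 (MAJOR unchanged)
New: 12.24.0

12.24.0


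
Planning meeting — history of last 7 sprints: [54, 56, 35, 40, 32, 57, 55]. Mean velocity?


Formula: Avg velocity = Total points / Number of sprints
Points: [54, 56, 35, 40, 32, 57, 55]
Sum = 54 + 56 + 35 + 40 + 32 + 57 + 55 = 329
Avg velocity = 329 / 7 = 47.0 points/sprint

47.0 points/sprint


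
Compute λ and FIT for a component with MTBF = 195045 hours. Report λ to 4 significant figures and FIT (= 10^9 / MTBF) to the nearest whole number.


Formula: λ = 1 / MTBF; FIT = λ × 1e9 = 1e9 / MTBF
λ = 1 / 195045 ≈ 5.127e-06 failures/hour
FIT = 1e9 / 195045 ≈ 5127 failures per 1e9 hours (nearest whole number)

λ = 5.127e-06 /h, FIT = 5127


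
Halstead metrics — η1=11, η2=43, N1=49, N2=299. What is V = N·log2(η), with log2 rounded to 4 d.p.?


Formula: V = N * log2(η), where N = N1 + N2 and η = η1 + η2
η = 11 + 43 = 54
N = 49 + 299 = 348
log2(54) ≈ 5.7549
V = 348 * 5.7549 = 2002.71

2002.71


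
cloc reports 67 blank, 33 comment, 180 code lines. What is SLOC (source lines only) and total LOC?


Total LOC = blank + comment + code
Total LOC = 67 + 33 + 180 = 280
SLOC (source only) = code = 180

Total LOC: 280, SLOC: 180


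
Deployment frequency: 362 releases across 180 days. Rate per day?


Formula: deployments per day = releases / days
= 362 / 180
= 2.011 deploys/day
(equivalently, 14.08 deploys/week)

2.011 deploys/day


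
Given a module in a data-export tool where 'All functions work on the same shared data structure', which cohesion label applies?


Reasoning: Functions share data
Type: Communicational cohesion

Communicational cohesion


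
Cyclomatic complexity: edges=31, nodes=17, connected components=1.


Formula: V(G) = E - N + 2P
V(G) = 31 - 17 + 2*1
V(G) = 14 + 2
V(G) = 16

16


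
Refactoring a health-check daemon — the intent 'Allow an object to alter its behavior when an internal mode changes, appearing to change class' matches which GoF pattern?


This matches the State pattern

State


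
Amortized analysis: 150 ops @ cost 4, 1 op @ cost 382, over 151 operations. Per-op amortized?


Formula: Amortized cost = Total cost / Operations
Total cost = (150 * 4) + (1 * 382)
Total cost = 600 + 382 = 982
Amortized = 982 / 151 = 6.5033

6.5033


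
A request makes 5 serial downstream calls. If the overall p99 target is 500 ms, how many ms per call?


Formula: per_stage = total_budget / stages
per_stage = 500 / 5
per_stage = 100.0 ms

100.0 ms


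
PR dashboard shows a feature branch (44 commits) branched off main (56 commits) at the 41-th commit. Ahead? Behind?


Common ancestor: commit #41
feature commits after divergence: 44 - 41 = 3
main commits after divergence: 56 - 41 = 15
feature is 3 commits ahead of main
main is 15 commits ahead of feature

feature ahead: 3, main ahead: 15


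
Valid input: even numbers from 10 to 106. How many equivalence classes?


Constraint: even integers in [10, 106]
Class 1: x < 10 — out-of-range invalid
Class 2: x in [10,106] but odd — wrong type invalid
Class 3: x in [10,106] and even — valid
Class 4: x > 106 — out-of-range invalid
Total equivalence classes: 4

4 equivalence classes


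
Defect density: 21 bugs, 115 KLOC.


Defect density = defects / KLOC
Defect density = 21 / 115
Defect density = 0.183 defects/KLOC

0.183 defects/KLOC


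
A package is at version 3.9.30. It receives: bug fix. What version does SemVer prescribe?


Current: 3.9.30
Change category: 'bug fix' → patch bump
SemVer rule: patch bump → increment PATCH (MAJOR and MINOR unchanged)
New: 3.9.31

3.9.31


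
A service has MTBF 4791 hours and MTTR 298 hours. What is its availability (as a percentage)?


Availability = MTBF / (MTBF + MTTR)
Availability = 4791 / (4791 + 298)
Availability = 4791 / 5089
Availability = 94.1442%

94.1442%


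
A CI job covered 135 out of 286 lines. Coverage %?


Coverage = covered / total * 100
Coverage = 135 / 286 * 100
Coverage = 47.2%

47.2%


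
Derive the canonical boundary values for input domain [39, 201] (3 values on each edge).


Range: [39, 201]
Boundaries: just below min, min, min+1, max-1, max, just above max
Values: [38, 39, 40, 200, 201, 202]

[38, 39, 40, 200, 201, 202]


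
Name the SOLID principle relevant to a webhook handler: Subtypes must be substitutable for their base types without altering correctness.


This describes the Liskov Substitution Principle (LSP)

Liskov Substitution Principle (LSP)


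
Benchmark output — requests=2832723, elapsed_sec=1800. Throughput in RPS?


Formula: throughput = requests / seconds
throughput = 2832723 / 1800
throughput = 1573.74 requests/second

1573.74 requests/second


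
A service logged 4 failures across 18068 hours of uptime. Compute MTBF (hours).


Formula: MTBF = Total operating time / Number of failures
MTBF = 18068 / 4
MTBF = 4517.0 hours

4517.0 hours


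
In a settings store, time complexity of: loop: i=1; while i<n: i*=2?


Reasoning: i doubles each step so iterations are log2(n)
Complexity: O(log n)

O(log n)


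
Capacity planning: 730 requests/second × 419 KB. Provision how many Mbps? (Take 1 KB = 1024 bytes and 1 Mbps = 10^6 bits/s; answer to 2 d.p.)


Formula: Mbps = payload_bytes * RPS * 8 / 1e6
Payload per request = 419 KB = 419 * 1024 = 429056 bytes
Total bytes/sec = 429056 * 730 = 313210880
Total bits/sec = 313210880 * 8 = 2505687040
Mbps = 2505687040 / 1e6 = 2505.69

2505.69 Mbps


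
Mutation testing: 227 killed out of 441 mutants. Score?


Mutation score = killed / total * 100
Mutation score = 227 / 441 * 100
Mutation score = 51.47%

51.47%


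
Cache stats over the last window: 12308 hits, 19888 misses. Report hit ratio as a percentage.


Formula: hit rate = hits / (hits + misses) * 100
hit rate = 12308 / (12308 + 19888) * 100
hit rate = 12308 / 32196 * 100
hit rate = 38.23%

38.23%


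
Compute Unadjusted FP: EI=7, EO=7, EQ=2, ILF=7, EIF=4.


UFP = EI*4 + EO*5 + EQ*4 + ILF*10 + EIF*7
UFP = 7*4 + 7*5 + 2*4 + 7*10 + 4*7
UFP = 28 + 35 + 8 + 70 + 28
UFP = 169

169


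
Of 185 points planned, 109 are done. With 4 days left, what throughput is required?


Formula: Required rate = Remaining points / Days left
Remaining = 185 - 109 = 76 points
Required rate = 76 / 4 = 19.0 points/day

19.0 points/day


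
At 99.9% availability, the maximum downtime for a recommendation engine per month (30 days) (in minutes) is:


Formula: allowed downtime = period * (100 - SLA) / 100
Period (month (30 days)) = 43200 minutes
Unavailability fraction = (100 - 99.9) / 100
Allowed downtime = 43200 * (100 - 99.9) / 100
Allowed downtime = 43.2 minutes

43.2 minutes


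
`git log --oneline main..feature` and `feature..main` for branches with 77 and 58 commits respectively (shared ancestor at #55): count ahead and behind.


Common ancestor: commit #55
feature commits after divergence: 77 - 55 = 22
main commits after divergence: 58 - 55 = 3
feature is 22 commits ahead of main
main is 3 commits ahead of feature

feature ahead: 22, main ahead: 3


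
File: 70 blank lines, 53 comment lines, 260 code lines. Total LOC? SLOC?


Total LOC = blank + comment + code
Total LOC = 70 + 53 + 260 = 383
SLOC (source only) = code = 260

Total LOC: 383, SLOC: 260


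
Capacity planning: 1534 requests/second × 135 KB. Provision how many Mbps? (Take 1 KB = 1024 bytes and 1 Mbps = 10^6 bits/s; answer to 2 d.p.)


Formula: Mbps = payload_bytes * RPS * 8 / 1e6
Payload per request = 135 KB = 135 * 1024 = 138240 bytes
Total bytes/sec = 138240 * 1534 = 212060160
Total bits/sec = 212060160 * 8 = 1696481280
Mbps = 1696481280 / 1e6 = 1696.48

1696.48 Mbps


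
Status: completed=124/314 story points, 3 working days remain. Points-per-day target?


Formula: Required rate = Remaining points / Days left
Remaining = 314 - 124 = 190 points
Required rate = 190 / 3 = 63.33 points/day

63.33 points/day


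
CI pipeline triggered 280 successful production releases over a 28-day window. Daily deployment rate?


Formula: deployments per day = releases / days
= 280 / 28
= 10.0 deploys/day
(equivalently, 70.0 deploys/week)

10.0 deploys/day


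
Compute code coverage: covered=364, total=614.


Coverage = covered / total * 100
Coverage = 364 / 614 * 100
Coverage = 59.28%

59.28%


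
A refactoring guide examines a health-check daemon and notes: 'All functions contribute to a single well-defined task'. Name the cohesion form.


Reasoning: Best: single purpose
Type: Functional cohesion

Functional cohesion


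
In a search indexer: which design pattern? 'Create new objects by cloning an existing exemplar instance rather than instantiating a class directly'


This matches the Prototype pattern

Prototype


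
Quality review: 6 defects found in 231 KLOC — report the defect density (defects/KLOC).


Defect density = defects / KLOC
Defect density = 6 / 231
Defect density = 0.026 defects/KLOC

0.026 defects/KLOC


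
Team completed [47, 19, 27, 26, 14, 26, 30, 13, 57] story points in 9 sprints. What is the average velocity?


Formula: Avg velocity = Total points / Number of sprints
Points: [47, 19, 27, 26, 14, 26, 30, 13, 57]
Sum = 47 + 19 + 27 + 26 + 14 + 26 + 30 + 13 + 57 = 259
Avg velocity = 259 / 9 = 28.78 points/sprint

28.78 points/sprint


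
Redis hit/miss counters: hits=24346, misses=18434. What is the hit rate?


Formula: hit rate = hits / (hits + misses) * 100
hit rate = 24346 / (24346 + 18434) * 100
hit rate = 24346 / 42780 * 100
hit rate = 56.91%

56.91%


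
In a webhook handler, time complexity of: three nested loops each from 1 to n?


Reasoning: three levels of nesting over n
Complexity: O(n^3)

O(n^3)


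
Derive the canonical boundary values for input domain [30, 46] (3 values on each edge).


Range: [30, 46]
Boundaries: just below min, min, min+1, max-1, max, just above max
Values: [29, 30, 31, 45, 46, 47]

[29, 30, 31, 45, 46, 47]


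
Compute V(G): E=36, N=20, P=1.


Formula: V(G) = E - N + 2P
V(G) = 36 - 20 + 2*1
V(G) = 16 + 2
V(G) = 18

18


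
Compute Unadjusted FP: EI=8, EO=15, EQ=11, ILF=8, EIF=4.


UFP = EI*4 + EO*5 + EQ*4 + ILF*10 + EIF*7
UFP = 8*4 + 15*5 + 11*4 + 8*10 + 4*7
UFP = 32 + 75 + 44 + 80 + 28
UFP = 259

259


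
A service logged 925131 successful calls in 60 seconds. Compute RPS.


Formula: throughput = requests / seconds
throughput = 925131 / 60
throughput = 15418.85 requests/second

15418.85 requests/second


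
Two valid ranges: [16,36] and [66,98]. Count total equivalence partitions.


Valid ranges: [16,36] and [66,98]
Class 1: x < 16 — invalid
Class 2: 16 ≤ x ≤ 36 — valid
Class 3: 36 < x < 66 — invalid (gap between ranges)
Class 4: 66 ≤ x ≤ 98 — valid
Class 5: x > 98 — invalid
Total equivalence classes: 5

5 equivalence classes


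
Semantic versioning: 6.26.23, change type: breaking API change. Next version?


Current: 6.26.23
Change category: 'breaking API change' → major bump
SemVer rule: major bump → increment MAJOR, reset MINOR and PATCH to 0
New: 7.0.0

7.0.0


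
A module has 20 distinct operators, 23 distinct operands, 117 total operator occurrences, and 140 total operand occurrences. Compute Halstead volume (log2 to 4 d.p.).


Formula: V = N * log2(η), where N = N1 + N2 and η = η1 + η2
η = 20 + 23 = 43
N = 117 + 140 = 257
log2(43) ≈ 5.4263
V = 257 * 5.4263 = 1394.56

1394.56


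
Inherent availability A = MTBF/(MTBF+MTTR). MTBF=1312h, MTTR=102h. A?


Availability = MTBF / (MTBF + MTTR)
Availability = 1312 / (1312 + 102)
Availability = 1312 / 1414
Availability = 92.7864%

92.7864%


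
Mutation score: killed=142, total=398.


Mutation score = killed / total * 100
Mutation score = 142 / 398 * 100
Mutation score = 35.68%

35.68%


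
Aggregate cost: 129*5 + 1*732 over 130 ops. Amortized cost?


Formula: Amortized cost = Total cost / Operations
Total cost = (129 * 5) + (1 * 732)
Total cost = 645 + 732 = 1377
Amortized = 1377 / 130 = 10.5923

10.5923


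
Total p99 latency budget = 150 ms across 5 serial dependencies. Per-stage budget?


Formula: per_stage = total_budget / stages
per_stage = 150 / 5
per_stage = 30.0 ms

30.0 ms


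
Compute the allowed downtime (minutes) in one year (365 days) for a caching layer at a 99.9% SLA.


Formula: allowed downtime = period * (100 - SLA) / 100
Period (year (365 days)) = 525600 minutes
Unavailability fraction = (100 - 99.9) / 100
Allowed downtime = 525600 * (100 - 99.9) / 100
Allowed downtime = 525.6 minutes

525.6 minutes


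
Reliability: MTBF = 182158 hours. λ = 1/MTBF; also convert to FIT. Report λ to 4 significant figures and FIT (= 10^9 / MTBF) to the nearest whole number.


Formula: λ = 1 / MTBF; FIT = λ × 1e9 = 1e9 / MTBF
λ = 1 / 182158 ≈ 5.490e-06 failures/hour
FIT = 1e9 / 182158 ≈ 5490 failures per 1e9 hours (nearest whole number)

λ = 5.490e-06 /h, FIT = 5490


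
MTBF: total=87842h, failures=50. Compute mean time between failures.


Formula: MTBF = Total operating time / Number of failures
MTBF = 87842 / 50
MTBF = 1756.84 hours

1756.84 hours


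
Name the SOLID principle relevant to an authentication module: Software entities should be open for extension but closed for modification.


This describes the Open/Closed Principle (OCP)

Open/Closed Principle (OCP)


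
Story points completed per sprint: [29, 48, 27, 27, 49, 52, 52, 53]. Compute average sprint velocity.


Formula: Avg velocity = Total points / Number of sprints
Points: [29, 48, 27, 27, 49, 52, 52, 53]
Sum = 29 + 48 + 27 + 27 + 49 + 52 + 52 + 53 = 337
Avg velocity = 337 / 8 = 42.13 points/sprint

42.13 points/sprint


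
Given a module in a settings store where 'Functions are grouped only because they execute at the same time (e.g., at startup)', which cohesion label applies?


Reasoning: Related by timing only
Type: Temporal cohesion

Temporal cohesion


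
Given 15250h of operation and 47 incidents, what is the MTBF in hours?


Formula: MTBF = Total operating time / Number of failures
MTBF = 15250 / 47
MTBF = 324.47 hours

324.47 hours


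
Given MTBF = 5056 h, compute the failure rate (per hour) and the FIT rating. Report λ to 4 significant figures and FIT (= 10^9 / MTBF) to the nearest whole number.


Formula: λ = 1 / MTBF; FIT = λ × 1e9 = 1e9 / MTBF
λ = 1 / 5056 ≈ 1.978e-04 failures/hour
FIT = 1e9 / 5056 ≈ 197785 failures per 1e9 hours (nearest whole number)

λ = 1.978e-04 /h, FIT = 197785


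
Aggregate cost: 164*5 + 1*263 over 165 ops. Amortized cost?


Formula: Amortized cost = Total cost / Operations
Total cost = (164 * 5) + (1 * 263)
Total cost = 820 + 263 = 1083
Amortized = 1083 / 165 = 6.5636

6.5636


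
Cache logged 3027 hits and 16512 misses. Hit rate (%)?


Formula: hit rate = hits / (hits + misses) * 100
hit rate = 3027 / (3027 + 16512) * 100
hit rate = 3027 / 19539 * 100
hit rate = 15.49%

15.49%


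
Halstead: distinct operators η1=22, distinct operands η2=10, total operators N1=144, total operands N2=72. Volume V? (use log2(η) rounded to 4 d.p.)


Formula: V = N * log2(η), where N = N1 + N2 and η = η1 + η2
η = 22 + 10 = 32
N = 144 + 72 = 216
log2(32) ≈ 5.0000
V = 216 * 5.0000 = 1080.00

1080.00


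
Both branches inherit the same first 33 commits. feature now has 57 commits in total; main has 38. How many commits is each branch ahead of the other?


Common ancestor: commit #33
feature commits after divergence: 57 - 33 = 24
main commits after divergence: 38 - 33 = 5
feature is 24 commits ahead of main
main is 5 commits ahead of feature

feature ahead: 24, main ahead: 5


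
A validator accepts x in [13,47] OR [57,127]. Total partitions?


Valid ranges: [13,47] and [57,127]
Class 1: x < 13 — invalid
Class 2: 13 ≤ x ≤ 47 — valid
Class 3: 47 < x < 57 — invalid (gap between ranges)
Class 4: 57 ≤ x ≤ 127 — valid
Class 5: x > 127 — invalid
Total equivalence classes: 5

5 equivalence classes


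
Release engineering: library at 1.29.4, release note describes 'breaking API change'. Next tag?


Current: 1.29.4
Change category: 'breaking API change' → major bump
SemVer rule: major bump → increment MAJOR, reset MINOR and PATCH to 0
New: 2.0.0

2.0.0


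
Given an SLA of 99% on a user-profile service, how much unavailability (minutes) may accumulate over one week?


Formula: allowed downtime = period * (100 - SLA) / 100
Period (week) = 10080 minutes
Unavailability fraction = (100 - 99.0) / 100
Allowed downtime = 10080 * (100 - 99.0) / 100
Allowed downtime = 100.8 minutes

100.8 minutes


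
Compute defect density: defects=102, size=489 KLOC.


Defect density = defects / KLOC
Defect density = 102 / 489
Defect density = 0.209 defects/KLOC

0.209 defects/KLOC


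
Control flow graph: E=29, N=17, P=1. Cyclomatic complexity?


Formula: V(G) = E - N + 2P
V(G) = 29 - 17 + 2*1
V(G) = 12 + 2
V(G) = 14

14


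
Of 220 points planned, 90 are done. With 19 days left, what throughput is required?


Formula: Required rate = Remaining points / Days left
Remaining = 220 - 90 = 130 points
Required rate = 130 / 19 = 6.84 points/day

6.84 points/day


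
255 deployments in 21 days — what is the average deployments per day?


Formula: deployments per day = releases / days
= 255 / 21
= 12.143 deploys/day
(equivalently, 85.0 deploys/week)

12.143 deploys/day


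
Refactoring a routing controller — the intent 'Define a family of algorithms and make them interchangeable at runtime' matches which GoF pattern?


This matches the Strategy pattern

Strategy


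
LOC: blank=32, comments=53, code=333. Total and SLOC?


Total LOC = blank + comment + code
Total LOC = 32 + 53 + 333 = 418
SLOC (source only) = code = 333

Total LOC: 418, SLOC: 333


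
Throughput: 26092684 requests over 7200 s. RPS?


Formula: throughput = requests / seconds
throughput = 26092684 / 7200
throughput = 3623.98 requests/second

3623.98 requests/second


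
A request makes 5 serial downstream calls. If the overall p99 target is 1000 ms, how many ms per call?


Formula: per_stage = total_budget / stages
per_stage = 1000 / 5
per_stage = 200.0 ms

200.0 ms


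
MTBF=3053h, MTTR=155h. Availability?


Availability = MTBF / (MTBF + MTTR)
Availability = 3053 / (3053 + 155)
Availability = 3053 / 3208
Availability = 95.1683%

95.1683%


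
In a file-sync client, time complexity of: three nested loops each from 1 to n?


Reasoning: three levels of nesting over n
Complexity: O(n^3)

O(n^3)


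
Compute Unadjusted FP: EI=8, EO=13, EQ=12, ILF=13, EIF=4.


UFP = EI*4 + EO*5 + EQ*4 + ILF*10 + EIF*7
UFP = 8*4 + 13*5 + 12*4 + 13*10 + 4*7
UFP = 32 + 65 + 48 + 130 + 28
UFP = 303

303


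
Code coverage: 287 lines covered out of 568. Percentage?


Coverage = covered / total * 100
Coverage = 287 / 568 * 100
Coverage = 50.53%

50.53%


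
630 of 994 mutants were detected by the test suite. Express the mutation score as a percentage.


Mutation score = killed / total * 100
Mutation score = 630 / 994 * 100
Mutation score = 63.38%

63.38%


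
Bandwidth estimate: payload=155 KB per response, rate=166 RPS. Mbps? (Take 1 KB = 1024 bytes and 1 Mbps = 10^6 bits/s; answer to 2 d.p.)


Formula: Mbps = payload_bytes * RPS * 8 / 1e6
Payload per request = 155 KB = 155 * 1024 = 158720 bytes
Total bytes/sec = 158720 * 166 = 26347520
Total bits/sec = 26347520 * 8 = 210780160
Mbps = 210780160 / 1e6 = 210.78

210.78 Mbps
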